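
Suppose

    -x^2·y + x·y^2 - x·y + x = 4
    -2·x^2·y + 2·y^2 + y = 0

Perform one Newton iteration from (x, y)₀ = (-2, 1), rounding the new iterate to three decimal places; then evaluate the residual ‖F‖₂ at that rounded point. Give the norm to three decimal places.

At (-2, 1): F = (-10.000, -5.000).
Jacobian J = [[-2·x·y + y^2 - y + 1, -x^2 + 2·x·y - x], [-4·x·y, -2·x^2 + 4·y + 1]].
At the point, J = [[5.000, -6.000], [8.000, -3.000]] (det J = 33.000).
Solving J·Δ = −F gives Δ = (0.000, -1.667).
Then the next iterate is (x, y)₁ = (-2.000, -0.667).
Re-evaluating at (-2.000, -0.667): F = (-5.55578, 5.55878), so ‖F‖₂ = 7.859.

7.859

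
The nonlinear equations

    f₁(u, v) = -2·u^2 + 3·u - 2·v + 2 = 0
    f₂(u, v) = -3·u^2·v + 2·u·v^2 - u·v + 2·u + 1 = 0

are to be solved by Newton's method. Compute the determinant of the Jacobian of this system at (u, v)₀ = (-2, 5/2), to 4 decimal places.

-246.0000

J = [[-4·u + 3, -2], [-6·u·v + 2·v^2 - v + 2, -3·u^2 + 4·u·v - u]].
At the point, J = [[11.0000, -2.0000], [42.0000, -30.0000]].
det J = -246.0000.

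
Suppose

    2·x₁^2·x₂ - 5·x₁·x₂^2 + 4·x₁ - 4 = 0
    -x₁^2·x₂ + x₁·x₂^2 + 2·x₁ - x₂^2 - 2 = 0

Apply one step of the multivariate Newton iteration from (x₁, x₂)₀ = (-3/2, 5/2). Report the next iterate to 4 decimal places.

(8.7488, 11.6639)

At (-3/2, 5/2): F = (48.1250, -26.2500).
Jacobian J = [[4·x₁·x₂ - 5·x₂^2 + 4, 2·x₁^2 - 10·x₁·x₂], [-2·x₁·x₂ + x₂^2 + 2, -x₁^2 + 2·x₁·x₂ - 2·x₂]].
At the point, J = [[-42.2500, 42.0000], [15.7500, -14.7500]] (det J = -38.3125).
Solving J·Δ = −F gives Δ = (10.2488, 9.1639).
Then the next iterate is (x₁, x₂)₁ = (8.7488, 11.6639).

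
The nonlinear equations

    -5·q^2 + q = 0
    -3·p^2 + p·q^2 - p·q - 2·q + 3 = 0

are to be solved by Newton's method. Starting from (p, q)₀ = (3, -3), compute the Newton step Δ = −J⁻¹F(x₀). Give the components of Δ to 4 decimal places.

(-2.9355, 1.5484)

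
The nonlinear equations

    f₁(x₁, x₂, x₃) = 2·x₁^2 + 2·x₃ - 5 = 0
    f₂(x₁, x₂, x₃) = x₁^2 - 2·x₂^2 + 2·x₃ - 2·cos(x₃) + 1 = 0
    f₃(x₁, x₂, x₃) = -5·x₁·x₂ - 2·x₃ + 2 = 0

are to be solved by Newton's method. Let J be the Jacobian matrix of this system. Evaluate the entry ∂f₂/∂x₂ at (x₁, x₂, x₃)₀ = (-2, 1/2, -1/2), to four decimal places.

∂f₂/∂x₂ = -4·x₂.
At (-2, 1/2, -1/2) this is -2.0000.

-2.0000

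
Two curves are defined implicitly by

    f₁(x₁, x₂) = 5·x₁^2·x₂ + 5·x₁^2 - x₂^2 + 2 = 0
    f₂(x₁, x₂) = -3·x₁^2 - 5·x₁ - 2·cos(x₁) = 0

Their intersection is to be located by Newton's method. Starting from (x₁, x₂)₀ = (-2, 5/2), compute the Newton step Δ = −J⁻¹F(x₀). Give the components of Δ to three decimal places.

(0.225, -3.332)

At (-2, 5/2): F = (65.750, -1.16771).
Jacobian J = [[10·x₁·x₂ + 10·x₁, 5·x₁^2 - 2·x₂], [-6·x₁ + 2·sin(x₁) - 5, 0]].
At the point, J = [[-70.000, 15.000], [5.18141, 0.000]] (det J = -77.72108).
Solving J·Δ = −F gives Δ = (0.225, -3.332).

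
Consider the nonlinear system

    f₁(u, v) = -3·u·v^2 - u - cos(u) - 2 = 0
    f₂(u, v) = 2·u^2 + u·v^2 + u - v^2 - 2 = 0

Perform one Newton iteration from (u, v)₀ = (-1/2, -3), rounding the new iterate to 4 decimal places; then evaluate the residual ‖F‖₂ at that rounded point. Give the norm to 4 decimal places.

At (-1/2, -3): F = (11.122417, -15.5000).
Jacobian J = [[-3·v^2 + sin(u) - 1, -6·u·v], [4·u + v^2 + 1, 2·u·v - 2·v]].
At the point, J = [[-28.479426, -9.0000], [8.0000, 9.0000]] (det J = -184.314830).
Solving J·Δ = −F gives Δ = (-0.2138, 1.9122).
Then the next iterate is (u, v)₁ = (-0.7138, -1.0878).
Re-evaluating at (-0.7138, -1.0878): F = (0.491858, -3.722734), so ‖F‖₂ = 3.7551.

3.7551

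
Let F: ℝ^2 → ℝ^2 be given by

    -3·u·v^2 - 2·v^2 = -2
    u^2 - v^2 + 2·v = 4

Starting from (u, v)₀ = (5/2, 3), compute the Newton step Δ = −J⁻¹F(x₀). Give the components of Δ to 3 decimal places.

At (5/2, 3): F = (-83.500, -0.750).
Jacobian J = [[-3·v^2, -6·u·v - 4·v], [2·u, -2·v + 2]].
At the point, J = [[-27.000, -57.000], [5.000, -4.000]] (det J = 393.000).
Solving J·Δ = −F gives Δ = (-0.741, -1.114).

(-0.741, -1.114)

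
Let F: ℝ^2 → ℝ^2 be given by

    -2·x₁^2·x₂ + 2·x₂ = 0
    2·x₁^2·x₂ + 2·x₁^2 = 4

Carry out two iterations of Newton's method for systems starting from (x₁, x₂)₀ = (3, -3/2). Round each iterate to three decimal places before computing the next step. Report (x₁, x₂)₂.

(1.640, -0.548)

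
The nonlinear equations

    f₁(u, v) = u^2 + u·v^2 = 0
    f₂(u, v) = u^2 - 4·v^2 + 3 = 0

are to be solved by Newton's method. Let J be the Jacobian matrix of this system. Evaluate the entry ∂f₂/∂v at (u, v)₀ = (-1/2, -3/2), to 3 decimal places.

12.000

∂f₂/∂v = -8·v.
At (-1/2, -3/2) this is 12.000.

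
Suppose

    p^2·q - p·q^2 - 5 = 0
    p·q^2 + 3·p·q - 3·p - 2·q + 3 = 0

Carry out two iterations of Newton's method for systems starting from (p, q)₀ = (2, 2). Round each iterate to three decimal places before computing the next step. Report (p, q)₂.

(3.145, 0.574)

At (2, 2): F = (-5.000, 13.000).
Jacobian J = [[2·p·q - q^2, p^2 - 2·p·q], [q^2 + 3·q - 3, 2·p·q + 3·p - 2]].
At the point, J = [[4.000, -4.000], [7.000, 12.000]] (det J = 76.000).
Solving J·Δ = −F gives Δ = (0.105, -1.145).
Then the next iterate is (p, q)₁ = (2.105, 0.855).
Round to (2.105, 0.855) and repeat: F = (-2.75028, 1.91313), J = [[2.86852, 0.83148], [0.29602, 7.91455]].
Δ = (1.040, -0.281), so (p, q)₂ = (3.145, 0.574).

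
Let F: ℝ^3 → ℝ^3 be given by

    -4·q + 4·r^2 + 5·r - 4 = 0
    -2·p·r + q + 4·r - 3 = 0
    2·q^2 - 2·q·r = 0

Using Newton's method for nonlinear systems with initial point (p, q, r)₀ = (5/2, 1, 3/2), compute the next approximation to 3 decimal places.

At (5/2, 1, 3/2): F = (8.500, -3.500, -1.000).
Jacobian J = [[0, -4, 8·r + 5], [-2·r, 1, -2·p + 4], [0, 4·q - 2·r, -2·q]].
At the point, J = [[0.000, -4.000, 17.000], [-3.000, 1.000, -1.000], [0.000, 1.000, -2.000]] (det J = -27.000).
Solving J·Δ = −F gives Δ = (-1.000, 0.000, -0.500).
Then the next iterate is (p, q, r)₁ = (1.500, 1.000, 1.000).

(1.500, 1.000, 1.000)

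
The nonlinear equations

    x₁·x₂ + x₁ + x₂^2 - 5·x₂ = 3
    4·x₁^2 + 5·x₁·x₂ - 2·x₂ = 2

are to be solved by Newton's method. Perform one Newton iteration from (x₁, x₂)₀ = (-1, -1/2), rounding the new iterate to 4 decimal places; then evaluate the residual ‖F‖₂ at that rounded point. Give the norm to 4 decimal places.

1.1028

At (-1, -1/2): F = (-0.7500, 5.5000).
Jacobian J = [[x₂ + 1, x₁ + 2·x₂ - 5], [8·x₁ + 5·x₂, 5·x₁ - 2]].
At the point, J = [[0.5000, -7.0000], [-10.5000, -7.0000]] (det J = -77.0000).
Solving J·Δ = −F gives Δ = (0.5682, -0.0666).
Then the next iterate is (x₁, x₂)₁ = (-0.4318, -0.5666).
Re-evaluating at (-0.4318, -0.5666): F = (-0.033107, 1.102294), so ‖F‖₂ = 1.1028.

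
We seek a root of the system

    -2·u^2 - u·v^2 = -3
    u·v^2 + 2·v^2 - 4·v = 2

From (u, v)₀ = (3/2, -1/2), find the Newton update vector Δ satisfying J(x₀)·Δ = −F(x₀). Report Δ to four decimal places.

(-0.2742, 0.1075)

At (3/2, -1/2): F = (-1.8750, 0.8750).
Jacobian J = [[-4·u - v^2, -2·u·v], [v^2, 2·u·v + 4·v - 4]].
At the point, J = [[-6.2500, 1.5000], [0.2500, -7.5000]] (det J = 46.5000).
Solving J·Δ = −F gives Δ = (-0.2742, 0.1075).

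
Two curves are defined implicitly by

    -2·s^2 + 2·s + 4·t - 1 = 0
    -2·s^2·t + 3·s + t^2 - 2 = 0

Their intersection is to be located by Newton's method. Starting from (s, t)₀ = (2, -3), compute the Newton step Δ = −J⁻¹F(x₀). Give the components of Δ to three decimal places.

At (2, -3): F = (-17.000, 37.000).
Jacobian J = [[-4·s + 2, 4], [-4·s·t + 3, -2·s^2 + 2·t]].
At the point, J = [[-6.000, 4.000], [27.000, -14.000]] (det J = -24.000).
Solving J·Δ = −F gives Δ = (3.750, 9.875).

(3.750, 9.875)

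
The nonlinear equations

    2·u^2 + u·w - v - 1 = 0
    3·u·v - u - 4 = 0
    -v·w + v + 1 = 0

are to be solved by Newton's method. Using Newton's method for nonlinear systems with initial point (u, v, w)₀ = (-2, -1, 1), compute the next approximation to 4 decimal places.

(-0.8421, -1.1053, 0.0000)

At (-2, -1, 1): F = (6.0000, 4.0000, 1.0000).
Jacobian J = [[4·u + w, -1, u], [3·v - 1, 3·u, 0], [0, -w + 1, -v]].
At the point, J = [[-7.0000, -1.0000, -2.0000], [-4.0000, -6.0000, 0.0000], [0.0000, 0.0000, 1.0000]] (det J = 38.0000).
Solving J·Δ = −F gives Δ = (1.1579, -0.1053, -1.0000).
Then the next iterate is (u, v, w)₁ = (-0.8421, -1.1053, 0.0000).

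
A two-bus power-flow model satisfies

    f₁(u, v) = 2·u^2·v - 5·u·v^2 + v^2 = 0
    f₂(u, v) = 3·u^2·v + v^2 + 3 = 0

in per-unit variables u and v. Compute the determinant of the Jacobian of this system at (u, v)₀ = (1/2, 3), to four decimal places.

-186.7500

J = [[4·u·v - 5·v^2, 2·u^2 - 10·u·v + 2·v], [6·u·v, 3·u^2 + 2·v]].
At the point, J = [[-39.0000, -8.5000], [9.0000, 6.7500]].
det J = -186.7500.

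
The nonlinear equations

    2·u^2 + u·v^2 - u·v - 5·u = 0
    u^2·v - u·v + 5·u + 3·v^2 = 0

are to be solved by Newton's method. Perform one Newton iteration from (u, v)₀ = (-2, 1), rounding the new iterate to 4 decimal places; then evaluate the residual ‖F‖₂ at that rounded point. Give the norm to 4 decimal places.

At (-2, 1): F = (18.0000, -1.0000).
Jacobian J = [[4·u + v^2 - v - 5, 2·u·v - u], [2·u·v - v + 5, u^2 - u + 6·v]].
At the point, J = [[-13.0000, -2.0000], [0.0000, 12.0000]] (det J = -156.0000).
Solving J·Δ = −F gives Δ = (1.3718, 0.0833).
Then the next iterate is (u, v)₁ = (-0.6282, 1.0833).
Re-evaluating at (-0.6282, 1.0833): F = (3.873582, 1.487654), so ‖F‖₂ = 4.1494.

4.1494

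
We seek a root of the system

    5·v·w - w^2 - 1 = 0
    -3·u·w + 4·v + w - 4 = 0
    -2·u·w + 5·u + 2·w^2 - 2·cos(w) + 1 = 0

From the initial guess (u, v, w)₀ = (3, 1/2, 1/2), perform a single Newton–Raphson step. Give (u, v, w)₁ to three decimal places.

At (3, 1/2, 1/2): F = (0.000, -6.000, 11.74483).
Jacobian J = [[0, 5·w, 5·v - 2·w], [-3·w, 4, -3·u + 1], [-2·w + 5, 0, -2·u + 4·w + 2·sin(w)]].
At the point, J = [[0.000, 2.500, 1.500], [-1.500, 4.000, -8.000], [4.000, 0.000, -3.04115]] (det J = -115.40431).
Solving J·Δ = −F gives Δ = (-3.041, 0.083, -0.138).
Then the next iterate is (u, v, w)₁ = (-0.041, 0.583, 0.362).

(-0.041, 0.583, 0.362)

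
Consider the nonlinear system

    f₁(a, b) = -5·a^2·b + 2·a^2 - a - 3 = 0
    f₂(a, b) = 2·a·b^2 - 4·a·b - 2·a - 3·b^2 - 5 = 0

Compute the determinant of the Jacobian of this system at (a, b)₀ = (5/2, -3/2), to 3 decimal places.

-478.375

J = [[-10·a·b + 4·a - 1, -5·a^2], [2·b^2 - 4·b - 2, 4·a·b - 4·a - 6·b]].
At the point, J = [[46.500, -31.250], [8.500, -16.000]].
det J = -478.375.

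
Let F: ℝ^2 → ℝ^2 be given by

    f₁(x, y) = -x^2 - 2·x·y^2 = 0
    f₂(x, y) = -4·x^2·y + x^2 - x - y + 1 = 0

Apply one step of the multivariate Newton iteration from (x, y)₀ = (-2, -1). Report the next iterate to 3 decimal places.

At (-2, -1): F = (0.000, 24.000).
Jacobian J = [[-2·x - 2·y^2, -4·x·y], [-8·x·y + 2·x - 1, -4·x^2 - 1]].
At the point, J = [[2.000, -8.000], [-21.000, -17.000]] (det J = -202.000).
Solving J·Δ = −F gives Δ = (0.950, 0.238).
Then the next iterate is (x, y)₁ = (-1.050, -0.762).

(-1.050, -0.762)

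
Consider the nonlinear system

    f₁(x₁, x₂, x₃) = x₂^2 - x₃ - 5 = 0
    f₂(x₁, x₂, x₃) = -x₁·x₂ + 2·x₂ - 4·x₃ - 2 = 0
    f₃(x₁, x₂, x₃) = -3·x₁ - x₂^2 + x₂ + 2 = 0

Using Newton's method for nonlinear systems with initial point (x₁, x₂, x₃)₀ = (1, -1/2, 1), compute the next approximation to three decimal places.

At (1, -1/2, 1): F = (-5.750, -6.500, -1.750).
Jacobian J = [[0, 2·x₂, -1], [-x₂, -x₁ + 2, -4], [-3, -2·x₂ + 1, 0]].
At the point, J = [[0.000, -1.000, -1.000], [0.500, 1.000, -4.000], [-3.000, 2.000, 0.000]] (det J = -16.000).
Solving J·Δ = −F gives Δ = (-2.609, -3.039, -2.711).
Then the next iterate is (x₁, x₂, x₃)₁ = (-1.609, -3.539, -1.711).

(-1.609, -3.539, -1.711)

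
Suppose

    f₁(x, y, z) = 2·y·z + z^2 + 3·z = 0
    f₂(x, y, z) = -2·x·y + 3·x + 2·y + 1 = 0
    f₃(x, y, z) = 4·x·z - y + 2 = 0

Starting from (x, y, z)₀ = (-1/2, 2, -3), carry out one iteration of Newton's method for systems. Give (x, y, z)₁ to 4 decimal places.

(-0.1429, 0.2857, -1.2857)

At (-1/2, 2, -3): F = (-12.0000, 5.5000, 6.0000).
Jacobian J = [[0, 2·z, 2·y + 2·z + 3], [-2·y + 3, -2·x + 2, 0], [4·z, -1, 4·x]].
At the point, J = [[0.0000, -6.0000, 1.0000], [-1.0000, 3.0000, 0.0000], [-12.0000, -1.0000, -2.0000]] (det J = 49.0000).
Solving J·Δ = −F gives Δ = (0.3571, -1.7143, 1.7143).
Then the next iterate is (x, y, z)₁ = (-0.1429, 0.2857, -1.2857).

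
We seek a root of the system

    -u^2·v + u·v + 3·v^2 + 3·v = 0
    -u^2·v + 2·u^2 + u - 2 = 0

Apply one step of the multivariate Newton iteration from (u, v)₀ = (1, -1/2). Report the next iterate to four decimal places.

At (1, -1/2): F = (-0.7500, 1.5000).
Jacobian J = [[-2·u·v + v, -u^2 + u + 6·v + 3], [-2·u·v + 4·u + 1, -u^2]].
At the point, J = [[0.5000, 0.0000], [6.0000, -1.0000]] (det J = -0.5000).
Solving J·Δ = −F gives Δ = (1.5000, 10.5000).
Then the next iterate is (u, v)₁ = (2.5000, 10.0000).

(2.5000, 10.0000)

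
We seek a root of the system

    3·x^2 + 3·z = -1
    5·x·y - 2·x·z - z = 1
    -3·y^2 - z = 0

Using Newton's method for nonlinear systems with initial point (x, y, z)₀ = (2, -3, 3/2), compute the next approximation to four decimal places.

(16.6667, -5.0000, -63.0000)

At (2, -3, 3/2): F = (17.5000, -38.5000, -28.5000).
Jacobian J = [[6·x, 0, 3], [5·y - 2·z, 5·x, -2·x - 1], [0, -6·y, -1]].
At the point, J = [[12.0000, 0.0000, 3.0000], [-18.0000, 10.0000, -5.0000], [0.0000, 18.0000, -1.0000]] (det J = -12.0000).
Solving J·Δ = −F gives Δ = (14.6667, -2.0000, -64.5000).
Then the next iterate is (x, y, z)₁ = (16.6667, -5.0000, -63.0000).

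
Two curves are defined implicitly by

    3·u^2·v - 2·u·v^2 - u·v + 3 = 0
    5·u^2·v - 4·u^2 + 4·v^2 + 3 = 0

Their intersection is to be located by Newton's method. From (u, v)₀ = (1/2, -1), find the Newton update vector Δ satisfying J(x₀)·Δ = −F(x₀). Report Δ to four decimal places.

(0.4762, 0.0688)

At (1/2, -1): F = (1.7500, 4.7500).
Jacobian J = [[6·u·v - 2·v^2 - v, 3·u^2 - 4·u·v - u], [10·u·v - 8·u, 5·u^2 + 8·v]].
At the point, J = [[-4.0000, 2.2500], [-9.0000, -6.7500]] (det J = 47.2500).
Solving J·Δ = −F gives Δ = (0.4762, 0.0688).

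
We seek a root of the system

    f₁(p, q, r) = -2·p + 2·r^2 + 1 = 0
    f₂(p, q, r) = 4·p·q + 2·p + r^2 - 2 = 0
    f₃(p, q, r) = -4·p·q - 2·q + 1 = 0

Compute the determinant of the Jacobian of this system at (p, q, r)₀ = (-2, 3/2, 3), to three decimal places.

J = [[-2, 0, 4·r], [4·q + 2, 4·p, 2·r], [-4·q, -4·p - 2, 0]].
At the point, J = [[-2.000, 0.000, 12.000], [8.000, -8.000, 6.000], [-6.000, 6.000, 0.000]].
det J = 72.000.

72.000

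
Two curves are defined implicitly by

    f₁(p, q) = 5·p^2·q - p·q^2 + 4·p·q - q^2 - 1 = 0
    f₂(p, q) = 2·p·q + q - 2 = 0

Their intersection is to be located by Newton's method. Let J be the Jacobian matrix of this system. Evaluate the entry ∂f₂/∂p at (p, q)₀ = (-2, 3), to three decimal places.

∂f₂/∂p = 2·q.
At (-2, 3) this is 6.000.

6.000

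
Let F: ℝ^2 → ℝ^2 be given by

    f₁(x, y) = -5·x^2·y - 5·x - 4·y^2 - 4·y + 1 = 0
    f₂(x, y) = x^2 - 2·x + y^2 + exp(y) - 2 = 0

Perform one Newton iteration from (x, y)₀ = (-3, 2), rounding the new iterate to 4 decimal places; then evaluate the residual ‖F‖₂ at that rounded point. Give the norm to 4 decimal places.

901.5075

At (-3, 2): F = (-98.0000, 24.389056).
Jacobian J = [[-10·x·y - 5, -5·x^2 - 8·y - 4], [2·x - 2, 2·y + exp(y)]].
At the point, J = [[55.0000, -65.0000], [-8.0000, 11.389056]] (det J = 106.398085).
Solving J·Δ = −F gives Δ = (-4.4095, -5.2388).
Then the next iterate is (x, y)₁ = (-7.4095, -3.2388).
Re-evaluating at (-7.4095, -3.2388): F = (898.105176, 78.248727), so ‖F‖₂ = 901.5075.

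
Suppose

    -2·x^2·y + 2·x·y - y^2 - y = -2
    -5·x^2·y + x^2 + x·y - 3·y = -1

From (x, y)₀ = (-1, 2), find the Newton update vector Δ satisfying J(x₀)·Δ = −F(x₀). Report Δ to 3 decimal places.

(0.500, -0.667)

At (-1, 2): F = (-12.000, -16.000).
Jacobian J = [[-4·x·y + 2·y, -2·x^2 + 2·x - 2·y - 1], [-10·x·y + 2·x + y, -5·x^2 + x - 3]].
At the point, J = [[12.000, -9.000], [20.000, -9.000]] (det J = 72.000).
Solving J·Δ = −F gives Δ = (0.500, -0.667).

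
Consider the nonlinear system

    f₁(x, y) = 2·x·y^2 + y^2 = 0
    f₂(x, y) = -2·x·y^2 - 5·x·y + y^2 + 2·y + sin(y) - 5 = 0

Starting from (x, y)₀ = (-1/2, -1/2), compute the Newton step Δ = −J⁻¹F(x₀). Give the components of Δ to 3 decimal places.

(0.000, 2.140)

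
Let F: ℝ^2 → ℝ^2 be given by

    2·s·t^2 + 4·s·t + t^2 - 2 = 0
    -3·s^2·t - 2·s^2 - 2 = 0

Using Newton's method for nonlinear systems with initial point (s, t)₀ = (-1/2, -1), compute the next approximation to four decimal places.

At (-1/2, -1): F = (0.0000, -1.7500).
Jacobian J = [[2·t^2 + 4·t, 4·s·t + 4·s + 2·t], [-6·s·t - 4·s, -3·s^2]].
At the point, J = [[-2.0000, -2.0000], [-1.0000, -0.7500]] (det J = -0.5000).
Solving J·Δ = −F gives Δ = (-7.0000, 7.0000).
Then the next iterate is (s, t)₁ = (-7.5000, 6.0000).

(-7.5000, 6.0000)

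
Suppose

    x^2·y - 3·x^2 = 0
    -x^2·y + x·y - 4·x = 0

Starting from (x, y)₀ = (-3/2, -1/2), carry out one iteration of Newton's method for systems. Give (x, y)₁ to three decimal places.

At (-3/2, -1/2): F = (-7.875, 7.875).
Jacobian J = [[2·x·y - 6·x, x^2], [-2·x·y + y - 4, -x^2 + x]].
At the point, J = [[10.500, 2.250], [-6.000, -3.750]] (det J = -25.875).
Solving J·Δ = −F gives Δ = (0.457, 1.370).
Then the next iterate is (x, y)₁ = (-1.043, 0.870).

(-1.043, 0.870)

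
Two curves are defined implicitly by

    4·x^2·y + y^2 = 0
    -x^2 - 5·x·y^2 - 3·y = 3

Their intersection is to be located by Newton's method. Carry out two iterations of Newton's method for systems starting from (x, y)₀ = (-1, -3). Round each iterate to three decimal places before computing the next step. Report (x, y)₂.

(-0.601, -1.092)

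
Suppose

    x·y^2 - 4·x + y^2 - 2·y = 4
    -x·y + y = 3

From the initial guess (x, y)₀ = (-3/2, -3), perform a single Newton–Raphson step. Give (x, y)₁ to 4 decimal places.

(-3.5263, 3.6316)

At (-3/2, -3): F = (3.5000, -10.5000).
Jacobian J = [[y^2 - 4, 2·x·y + 2·y - 2], [-y, -x + 1]].
At the point, J = [[5.0000, 1.0000], [3.0000, 2.5000]] (det J = 9.5000).
Solving J·Δ = −F gives Δ = (-2.0263, 6.6316).
Then the next iterate is (x, y)₁ = (-3.5263, 3.6316).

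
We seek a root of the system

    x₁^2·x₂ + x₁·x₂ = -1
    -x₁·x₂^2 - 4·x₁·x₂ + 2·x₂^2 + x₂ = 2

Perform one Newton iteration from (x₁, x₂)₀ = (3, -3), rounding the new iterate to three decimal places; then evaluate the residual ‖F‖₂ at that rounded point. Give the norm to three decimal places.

69.523

At (3, -3): F = (-35.000, 22.000).
Jacobian J = [[2·x₁·x₂ + x₂, x₁^2 + x₁], [-x₂^2 - 4·x₂, -2·x₁·x₂ - 4·x₁ + 4·x₂ + 1]].
At the point, J = [[-21.000, 12.000], [3.000, -5.000]] (det J = 69.000).
Solving J·Δ = −F gives Δ = (1.290, 5.174).
Then the next iterate is (x₁, x₂)₁ = (4.290, 2.174).
Re-evaluating at (4.290, 2.174): F = (50.33697, -47.95501), so ‖F‖₂ = 69.523.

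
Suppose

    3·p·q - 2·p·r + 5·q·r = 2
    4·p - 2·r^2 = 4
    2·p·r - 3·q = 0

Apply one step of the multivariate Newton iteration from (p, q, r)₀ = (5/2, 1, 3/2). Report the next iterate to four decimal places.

At (5/2, 1, 3/2): F = (5.5000, 1.5000, 4.5000).
Jacobian J = [[3·q - 2·r, 3·p + 5·r, -2·p + 5·q], [4, 0, -4·r], [2·r, -3, 2·p]].
At the point, J = [[0.0000, 15.0000, 0.0000], [4.0000, 0.0000, -6.0000], [3.0000, -3.0000, 5.0000]] (det J = -570.0000).
Solving J·Δ = −F gives Δ = (-1.0816, -0.3667, -0.4711).
Then the next iterate is (p, q, r)₁ = (1.4184, 0.6333, 1.0289).

(1.4184, 0.6333, 1.0289)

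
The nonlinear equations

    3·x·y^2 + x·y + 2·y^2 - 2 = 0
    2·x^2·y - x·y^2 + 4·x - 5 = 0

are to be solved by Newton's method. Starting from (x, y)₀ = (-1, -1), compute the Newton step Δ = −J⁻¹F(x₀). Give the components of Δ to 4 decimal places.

At (-1, -1): F = (-2.0000, -10.0000).
Jacobian J = [[3·y^2 + y, 6·x·y + x + 4·y], [4·x·y - y^2 + 4, 2·x^2 - 2·x·y]].
At the point, J = [[2.0000, 1.0000], [7.0000, 0.0000]] (det J = -7.0000).
Solving J·Δ = −F gives Δ = (1.4286, -0.8571).

(1.4286, -0.8571)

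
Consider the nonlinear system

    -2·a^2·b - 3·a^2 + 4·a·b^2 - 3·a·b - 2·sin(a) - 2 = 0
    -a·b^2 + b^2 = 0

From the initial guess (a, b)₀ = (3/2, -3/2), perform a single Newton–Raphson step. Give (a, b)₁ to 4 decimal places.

At (3/2, -3/2): F = (16.255010, -1.1250).
Jacobian J = [[-4·a·b - 6·a + 4·b^2 - 3·b - 2·cos(a), -2·a^2 + 8·a·b - 3·a], [-b^2, -2·a·b + 2·b]].
At the point, J = [[13.358526, -27.0000], [-2.2500, 1.5000]] (det J = -40.712212).
Solving J·Δ = −F gives Δ = (-0.1472, 0.5292).
Then the next iterate is (a, b)₁ = (1.3528, -0.9708).

(1.3528, -0.9708)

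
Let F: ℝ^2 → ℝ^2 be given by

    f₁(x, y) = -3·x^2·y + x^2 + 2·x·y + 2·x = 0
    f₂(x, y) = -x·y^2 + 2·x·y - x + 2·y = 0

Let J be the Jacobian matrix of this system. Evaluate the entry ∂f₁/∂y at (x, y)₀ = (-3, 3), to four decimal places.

-33.0000

∂f₁/∂y = -3·x^2 + 2·x.
At (-3, 3) this is -33.0000.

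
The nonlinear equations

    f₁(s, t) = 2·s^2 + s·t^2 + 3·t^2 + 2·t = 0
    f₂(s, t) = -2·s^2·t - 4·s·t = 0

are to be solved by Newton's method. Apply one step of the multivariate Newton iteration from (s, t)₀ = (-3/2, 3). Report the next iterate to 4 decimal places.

(-1.7195, 0.8780)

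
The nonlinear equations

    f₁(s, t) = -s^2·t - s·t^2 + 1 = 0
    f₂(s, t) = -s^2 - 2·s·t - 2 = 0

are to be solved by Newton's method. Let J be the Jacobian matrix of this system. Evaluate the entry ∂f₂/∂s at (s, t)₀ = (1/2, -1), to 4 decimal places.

1.0000

∂f₂/∂s = -2·s - 2·t.
At (1/2, -1) this is 1.0000.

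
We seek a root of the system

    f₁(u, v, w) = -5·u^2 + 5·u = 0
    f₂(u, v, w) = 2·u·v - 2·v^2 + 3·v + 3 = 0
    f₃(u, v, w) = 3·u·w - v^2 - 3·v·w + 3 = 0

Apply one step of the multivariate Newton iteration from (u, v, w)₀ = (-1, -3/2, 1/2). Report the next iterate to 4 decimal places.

At (-1, -3/2, 1/2): F = (-10.0000, -3.0000, 1.5000).
Jacobian J = [[-10·u + 5, 0, 0], [2·v, 2·u - 4·v + 3, 0], [3·w, -2·v - 3·w, 3·u - 3·v]].
At the point, J = [[15.0000, 0.0000, 0.0000], [-3.0000, 7.0000, 0.0000], [1.5000, 1.5000, 1.5000]] (det J = 157.5000).
Solving J·Δ = −F gives Δ = (0.6667, 0.7143, -2.3810).
Then the next iterate is (u, v, w)₁ = (-0.3333, -0.7857, -1.8810).

(-0.3333, -0.7857, -1.8810)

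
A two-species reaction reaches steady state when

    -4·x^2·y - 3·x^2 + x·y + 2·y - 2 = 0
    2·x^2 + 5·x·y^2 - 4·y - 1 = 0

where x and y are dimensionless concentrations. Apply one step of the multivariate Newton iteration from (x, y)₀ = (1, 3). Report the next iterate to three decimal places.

(0.734, 2.194)

At (1, 3): F = (-8.000, 34.000).
Jacobian J = [[-8·x·y - 6·x + y, -4·x^2 + x + 2], [4·x + 5·y^2, 10·x·y - 4]].
At the point, J = [[-27.000, -1.000], [49.000, 26.000]] (det J = -653.000).
Solving J·Δ = −F gives Δ = (-0.266, -0.806).
Then the next iterate is (x, y)₁ = (0.734, 2.194).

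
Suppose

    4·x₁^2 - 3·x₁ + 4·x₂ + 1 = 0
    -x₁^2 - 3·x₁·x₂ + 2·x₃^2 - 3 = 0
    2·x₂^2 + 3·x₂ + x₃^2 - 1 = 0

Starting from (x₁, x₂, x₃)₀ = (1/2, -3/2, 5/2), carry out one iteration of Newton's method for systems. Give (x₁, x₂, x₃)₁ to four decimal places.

(-2.5263, 0.6316, 2.7289)

At (1/2, -3/2, 5/2): F = (-5.5000, 11.5000, 5.2500).
Jacobian J = [[8·x₁ - 3, 4, 0], [-2·x₁ - 3·x₂, -3·x₁, 4·x₃], [0, 4·x₂ + 3, 2·x₃]].
At the point, J = [[1.0000, 4.0000, 0.0000], [3.5000, -1.5000, 10.0000], [0.0000, -3.0000, 5.0000]] (det J = -47.5000).
Solving J·Δ = −F gives Δ = (-3.0263, 2.1316, 0.2289).
Then the next iterate is (x₁, x₂, x₃)₁ = (-2.5263, 0.6316, 2.7289).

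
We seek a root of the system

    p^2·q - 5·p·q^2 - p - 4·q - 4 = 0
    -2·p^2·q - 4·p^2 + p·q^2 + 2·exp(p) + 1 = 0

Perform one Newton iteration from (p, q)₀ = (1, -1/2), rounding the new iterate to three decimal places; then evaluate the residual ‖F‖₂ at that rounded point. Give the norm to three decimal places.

At (1, -1/2): F = (-4.750, 3.68656).
Jacobian J = [[2·p·q - 5·q^2 - 1, p^2 - 10·p·q - 4], [-4·p·q - 8·p + q^2 + 2·exp(p), -2·p^2 + 2·p·q]].
At the point, J = [[-3.250, 2.000], [-0.31344, -3.000]] (det J = 10.37687).
Solving J·Δ = −F gives Δ = (-0.663, 1.298).
Then the next iterate is (p, q)₁ = (0.337, 0.798).
Re-evaluating at (0.337, 0.798): F = (-8.51139, 3.38055), so ‖F‖₂ = 9.158.

9.158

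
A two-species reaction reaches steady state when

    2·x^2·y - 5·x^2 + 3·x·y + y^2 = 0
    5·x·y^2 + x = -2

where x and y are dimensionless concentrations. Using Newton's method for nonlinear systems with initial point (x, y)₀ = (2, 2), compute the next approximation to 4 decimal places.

(0.9530, 1.4497)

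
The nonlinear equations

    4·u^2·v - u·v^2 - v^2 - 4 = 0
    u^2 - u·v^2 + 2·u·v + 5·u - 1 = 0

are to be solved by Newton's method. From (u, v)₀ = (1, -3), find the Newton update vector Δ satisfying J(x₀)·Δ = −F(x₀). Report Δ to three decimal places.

(-0.824, 0.426)

At (1, -3): F = (-34.000, -10.000).
Jacobian J = [[8·u·v - v^2, 4·u^2 - 2·u·v - 2·v], [2·u - v^2 + 2·v + 5, -2·u·v + 2·u]].
At the point, J = [[-33.000, 16.000], [-8.000, 8.000]] (det J = -136.000).
Solving J·Δ = −F gives Δ = (-0.824, 0.426).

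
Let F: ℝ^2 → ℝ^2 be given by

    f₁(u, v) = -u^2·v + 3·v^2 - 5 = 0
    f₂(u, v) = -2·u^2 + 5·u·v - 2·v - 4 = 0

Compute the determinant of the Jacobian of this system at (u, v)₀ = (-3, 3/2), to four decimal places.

-153.0000

J = [[-2·u·v, -u^2 + 6·v], [-4·u + 5·v, 5·u - 2]].
At the point, J = [[9.0000, 0.0000], [19.5000, -17.0000]].
det J = -153.0000.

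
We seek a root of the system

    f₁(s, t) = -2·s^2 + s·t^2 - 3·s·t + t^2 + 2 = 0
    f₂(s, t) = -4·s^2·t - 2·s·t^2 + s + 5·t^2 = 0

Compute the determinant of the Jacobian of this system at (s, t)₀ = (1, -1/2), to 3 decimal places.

J = [[-4·s + t^2 - 3·t, 2·s·t - 3·s + 2·t], [-8·s·t - 2·t^2 + 1, -4·s^2 - 4·s·t + 10·t]].
At the point, J = [[-2.250, -5.000], [4.500, -7.000]].
det J = 38.250.

38.250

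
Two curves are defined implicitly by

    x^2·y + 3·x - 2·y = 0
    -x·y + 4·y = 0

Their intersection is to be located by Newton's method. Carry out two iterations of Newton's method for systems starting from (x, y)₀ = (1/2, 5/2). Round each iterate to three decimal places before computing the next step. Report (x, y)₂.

(0.003, 0.009)

At (1/2, 5/2): F = (-2.875, 8.750).
Jacobian J = [[2·x·y + 3, x^2 - 2], [-y, -x + 4]].
At the point, J = [[5.500, -1.750], [-2.500, 3.500]] (det J = 14.875).
Solving J·Δ = −F gives Δ = (-0.353, -2.752).
Then the next iterate is (x, y)₁ = (0.147, -0.252).
Round to (0.147, -0.252) and repeat: F = (0.93955, -0.97096), J = [[2.92591, -1.97839], [0.252, 3.853]].
Δ = (-0.144, 0.261), so (x, y)₂ = (0.003, 0.009).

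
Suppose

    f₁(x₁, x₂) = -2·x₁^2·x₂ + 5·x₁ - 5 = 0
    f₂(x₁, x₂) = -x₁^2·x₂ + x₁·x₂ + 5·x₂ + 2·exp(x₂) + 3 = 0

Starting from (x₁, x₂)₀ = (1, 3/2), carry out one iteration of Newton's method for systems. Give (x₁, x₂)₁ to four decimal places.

(0.8253, 0.0873)

At (1, 3/2): F = (-3.0000, 19.463378).
Jacobian J = [[-4·x₁·x₂ + 5, -2·x₁^2], [-2·x₁·x₂ + x₂, -x₁^2 + x₁ + 2·exp(x₂) + 5]].
At the point, J = [[-1.0000, -2.0000], [-1.5000, 13.963378]] (det J = -16.963378).
Solving J·Δ = −F gives Δ = (-0.1747, -1.4127).
Then the next iterate is (x₁, x₂)₁ = (0.8253, 0.0873).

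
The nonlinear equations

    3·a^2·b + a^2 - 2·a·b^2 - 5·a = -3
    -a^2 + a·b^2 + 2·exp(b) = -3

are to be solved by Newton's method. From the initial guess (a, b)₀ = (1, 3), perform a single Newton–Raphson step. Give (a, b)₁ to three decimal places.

(0.984, 1.894)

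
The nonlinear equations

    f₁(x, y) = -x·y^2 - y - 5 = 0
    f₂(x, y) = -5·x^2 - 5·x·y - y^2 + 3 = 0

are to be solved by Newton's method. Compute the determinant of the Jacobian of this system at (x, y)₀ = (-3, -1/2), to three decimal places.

126.000

J = [[-y^2, -2·x·y - 1], [-10·x - 5·y, -5·x - 2·y]].
At the point, J = [[-0.250, -4.000], [32.500, 16.000]].
det J = 126.000.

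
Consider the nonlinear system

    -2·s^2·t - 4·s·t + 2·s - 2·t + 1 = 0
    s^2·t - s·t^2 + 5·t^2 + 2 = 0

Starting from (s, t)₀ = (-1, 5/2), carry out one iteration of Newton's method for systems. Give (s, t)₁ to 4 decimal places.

(-0.5000, 1.3266)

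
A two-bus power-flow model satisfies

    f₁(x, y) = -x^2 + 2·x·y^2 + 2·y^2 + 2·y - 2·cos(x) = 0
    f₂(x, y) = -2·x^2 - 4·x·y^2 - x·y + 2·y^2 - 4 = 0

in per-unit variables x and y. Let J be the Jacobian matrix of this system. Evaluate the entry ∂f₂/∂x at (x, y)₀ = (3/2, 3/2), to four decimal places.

∂f₂/∂x = -4·x - 4·y^2 - y.
At (3/2, 3/2) this is -16.5000.

-16.5000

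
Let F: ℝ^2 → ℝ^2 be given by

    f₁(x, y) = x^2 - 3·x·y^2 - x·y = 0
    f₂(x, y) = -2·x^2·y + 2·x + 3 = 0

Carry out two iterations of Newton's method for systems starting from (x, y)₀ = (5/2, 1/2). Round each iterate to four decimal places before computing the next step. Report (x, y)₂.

(2.2923, 0.7234)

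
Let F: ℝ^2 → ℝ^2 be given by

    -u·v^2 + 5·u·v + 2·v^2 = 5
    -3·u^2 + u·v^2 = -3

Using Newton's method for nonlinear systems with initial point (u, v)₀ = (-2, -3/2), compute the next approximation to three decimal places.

(-1.282, -0.954)

At (-2, -3/2): F = (19.000, -13.500).
Jacobian J = [[-v^2 + 5·v, -2·u·v + 5·u + 4·v], [-6·u + v^2, 2·u·v]].
At the point, J = [[-9.750, -22.000], [14.250, 6.000]] (det J = 255.000).
Solving J·Δ = −F gives Δ = (0.718, 0.546).
Then the next iterate is (u, v)₁ = (-1.282, -0.954).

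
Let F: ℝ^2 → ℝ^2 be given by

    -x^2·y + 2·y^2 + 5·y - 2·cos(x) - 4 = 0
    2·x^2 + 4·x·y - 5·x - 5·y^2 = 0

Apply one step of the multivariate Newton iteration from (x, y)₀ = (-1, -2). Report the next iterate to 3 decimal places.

At (-1, -2): F = (-5.08060, -5.000).
Jacobian J = [[-2·x·y + 2·sin(x), -x^2 + 4·y + 5], [4·x + 4·y - 5, 4·x - 10·y]].
At the point, J = [[-5.68294, -4.000], [-17.000, 16.000]] (det J = -158.92707).
Solving J·Δ = −F gives Δ = (-0.637, -0.365).
Then the next iterate is (x, y)₁ = (-1.637, -2.365).

(-1.637, -2.365)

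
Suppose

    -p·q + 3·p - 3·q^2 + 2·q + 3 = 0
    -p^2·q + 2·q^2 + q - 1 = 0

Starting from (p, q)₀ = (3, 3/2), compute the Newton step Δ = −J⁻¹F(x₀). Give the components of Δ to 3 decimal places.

At (3, 3/2): F = (3.750, -8.500).
Jacobian J = [[-q + 3, -p - 6·q + 2], [-2·p·q, -p^2 + 4·q + 1]].
At the point, J = [[1.500, -10.000], [-9.000, -2.000]] (det J = -93.000).
Solving J·Δ = −F gives Δ = (-0.995, 0.226).

(-0.995, 0.226)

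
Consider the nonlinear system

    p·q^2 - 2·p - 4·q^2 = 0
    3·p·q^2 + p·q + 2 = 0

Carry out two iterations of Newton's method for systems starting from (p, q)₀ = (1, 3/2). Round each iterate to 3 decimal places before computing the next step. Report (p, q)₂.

(0.906, -0.302)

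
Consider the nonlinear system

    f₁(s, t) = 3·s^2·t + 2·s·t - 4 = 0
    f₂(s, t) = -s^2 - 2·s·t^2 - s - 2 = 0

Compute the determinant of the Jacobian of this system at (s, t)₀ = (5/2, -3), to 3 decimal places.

-960.000

J = [[6·s·t + 2·t, 3·s^2 + 2·s], [-2·s - 2·t^2 - 1, -4·s·t]].
At the point, J = [[-51.000, 23.750], [-24.000, 30.000]].
det J = -960.000.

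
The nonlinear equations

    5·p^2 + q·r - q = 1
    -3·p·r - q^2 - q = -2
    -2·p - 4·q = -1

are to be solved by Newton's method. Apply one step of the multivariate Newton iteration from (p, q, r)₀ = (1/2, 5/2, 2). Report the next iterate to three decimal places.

At (1/2, 5/2, 2): F = (2.750, -9.750, -10.000).
Jacobian J = [[10·p, r - 1, q], [-3·r, -2·q - 1, -3·p], [-2, -4, 0]].
At the point, J = [[5.000, 1.000, 2.500], [-6.000, -6.000, -1.500], [-2.000, -4.000, 0.000]] (det J = 3.000).
Solving J·Δ = −F gives Δ = (18.000, -11.500, -32.500).
Then the next iterate is (p, q, r)₁ = (18.500, -9.000, -30.500).

(18.500, -9.000, -30.500)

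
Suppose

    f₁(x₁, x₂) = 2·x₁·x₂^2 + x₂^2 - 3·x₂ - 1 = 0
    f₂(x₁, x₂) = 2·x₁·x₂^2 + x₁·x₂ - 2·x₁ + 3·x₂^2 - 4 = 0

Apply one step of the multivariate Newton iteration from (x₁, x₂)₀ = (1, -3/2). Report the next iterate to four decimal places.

At (1, -3/2): F = (10.2500, 3.7500).
Jacobian J = [[2·x₂^2, 4·x₁·x₂ + 2·x₂ - 3], [2·x₂^2 + x₂ - 2, 4·x₁·x₂ + x₁ + 6·x₂]].
At the point, J = [[4.5000, -12.0000], [1.0000, -14.0000]] (det J = -51.0000).
Solving J·Δ = −F gives Δ = (-1.9314, 0.1299).
Then the next iterate is (x₁, x₂)₁ = (-0.9314, -1.3701).

(-0.9314, -1.3701)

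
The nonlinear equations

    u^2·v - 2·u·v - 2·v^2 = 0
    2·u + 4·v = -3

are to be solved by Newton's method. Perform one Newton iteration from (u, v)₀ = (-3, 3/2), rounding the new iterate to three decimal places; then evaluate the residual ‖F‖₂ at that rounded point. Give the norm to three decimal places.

3.759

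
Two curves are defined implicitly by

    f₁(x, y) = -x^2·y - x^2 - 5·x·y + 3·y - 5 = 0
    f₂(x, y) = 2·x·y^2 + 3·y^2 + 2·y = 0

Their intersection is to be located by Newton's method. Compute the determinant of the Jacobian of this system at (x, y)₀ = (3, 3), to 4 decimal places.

J = [[-2·x·y - 2·x - 5·y, -x^2 - 5·x + 3], [2·y^2, 4·x·y + 6·y + 2]].
At the point, J = [[-39.0000, -21.0000], [18.0000, 56.0000]].
det J = -1806.0000.

-1806.0000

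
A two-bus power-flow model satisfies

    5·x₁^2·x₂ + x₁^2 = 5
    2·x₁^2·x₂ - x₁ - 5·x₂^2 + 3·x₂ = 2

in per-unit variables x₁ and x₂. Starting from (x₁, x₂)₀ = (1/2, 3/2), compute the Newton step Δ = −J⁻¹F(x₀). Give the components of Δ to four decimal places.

(0.4358, -0.6633)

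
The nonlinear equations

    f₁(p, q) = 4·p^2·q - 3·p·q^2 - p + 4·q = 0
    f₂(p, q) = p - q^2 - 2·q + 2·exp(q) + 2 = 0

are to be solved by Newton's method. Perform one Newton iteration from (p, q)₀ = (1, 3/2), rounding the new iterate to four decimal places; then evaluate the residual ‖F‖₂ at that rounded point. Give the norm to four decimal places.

3.8020

At (1, 3/2): F = (4.2500, 6.713378).
Jacobian J = [[8·p·q - 3·q^2 - 1, 4·p^2 - 6·p·q + 4], [1, -2·q + 2·exp(q) - 2]].
At the point, J = [[4.2500, -1.0000], [1.0000, 3.963378]] (det J = 17.844357).
Solving J·Δ = −F gives Δ = (-1.3202, -1.3608).
Then the next iterate is (p, q)₁ = (-0.3202, 0.1392).
Re-evaluating at (-0.3202, 0.1392): F = (0.952701, 3.680731), so ‖F‖₂ = 3.8020.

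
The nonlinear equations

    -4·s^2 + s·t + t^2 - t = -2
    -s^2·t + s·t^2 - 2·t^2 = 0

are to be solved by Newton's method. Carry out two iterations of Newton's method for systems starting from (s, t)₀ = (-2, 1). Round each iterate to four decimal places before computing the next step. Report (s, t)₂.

(-0.7095, 0.4201)

At (-2, 1): F = (-16.0000, -8.0000).
Jacobian J = [[-8·s + t, s + 2·t - 1], [-2·s·t + t^2, -s^2 + 2·s·t - 4·t]].
At the point, J = [[17.0000, -1.0000], [5.0000, -12.0000]] (det J = -199.0000).
Solving J·Δ = −F gives Δ = (0.9246, -0.2814).
Then the next iterate is (s, t)₁ = (-1.0754, 0.7186).
Round to (-1.0754, 0.7186) and repeat: F = (-3.600937, -2.419144), J = [[9.3218, -0.6382], [2.061951, -5.576450]].
Δ = (0.3659, -0.2985), so (s, t)₂ = (-0.7095, 0.4201).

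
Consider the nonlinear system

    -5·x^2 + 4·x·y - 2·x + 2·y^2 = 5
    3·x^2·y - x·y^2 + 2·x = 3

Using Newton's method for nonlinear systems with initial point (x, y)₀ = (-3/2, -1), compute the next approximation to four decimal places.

At (-3/2, -1): F = (-5.2500, -11.2500).
Jacobian J = [[-10·x + 4·y - 2, 4·x + 4·y], [6·x·y - y^2 + 2, 3·x^2 - 2·x·y]].
At the point, J = [[9.0000, -10.0000], [10.0000, 3.7500]] (det J = 133.7500).
Solving J·Δ = −F gives Δ = (0.9883, 0.3645).
Then the next iterate is (x, y)₁ = (-0.5117, -0.6355).

(-0.5117, -0.6355)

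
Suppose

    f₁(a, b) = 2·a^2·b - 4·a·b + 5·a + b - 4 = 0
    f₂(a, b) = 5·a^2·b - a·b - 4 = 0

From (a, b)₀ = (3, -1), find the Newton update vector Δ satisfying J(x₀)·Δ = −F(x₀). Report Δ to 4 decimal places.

At (3, -1): F = (4.0000, -46.0000).
Jacobian J = [[4·a·b - 4·b + 5, 2·a^2 - 4·a + 1], [10·a·b - b, 5·a^2 - a]].
At the point, J = [[-3.0000, 7.0000], [-29.0000, 42.0000]] (det J = 77.0000).
Solving J·Δ = −F gives Δ = (-6.3636, -3.2987).

(-6.3636, -3.2987)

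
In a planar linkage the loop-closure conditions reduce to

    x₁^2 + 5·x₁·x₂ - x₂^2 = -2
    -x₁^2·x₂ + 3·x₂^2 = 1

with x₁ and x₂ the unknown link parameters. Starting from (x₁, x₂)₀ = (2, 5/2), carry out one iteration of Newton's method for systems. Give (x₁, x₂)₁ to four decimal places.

(0.9914, 0.8785)

At (2, 5/2): F = (24.7500, 7.7500).
Jacobian J = [[2·x₁ + 5·x₂, 5·x₁ - 2·x₂], [-2·x₁·x₂, -x₁^2 + 6·x₂]].
At the point, J = [[16.5000, 5.0000], [-10.0000, 11.0000]] (det J = 231.5000).
Solving J·Δ = −F gives Δ = (-1.0086, -1.6215).
Then the next iterate is (x₁, x₂)₁ = (0.9914, 0.8785).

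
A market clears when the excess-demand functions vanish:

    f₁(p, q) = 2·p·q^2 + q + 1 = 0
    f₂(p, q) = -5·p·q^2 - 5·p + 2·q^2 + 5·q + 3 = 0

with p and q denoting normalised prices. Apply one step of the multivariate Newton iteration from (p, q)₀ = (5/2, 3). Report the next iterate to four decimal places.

At (5/2, 3): F = (49.0000, -89.0000).
Jacobian J = [[2·q^2, 4·p·q + 1], [-5·q^2 - 5, -10·p·q + 4·q + 5]].
At the point, J = [[18.0000, 31.0000], [-50.0000, -58.0000]] (det J = 506.0000).
Solving J·Δ = −F gives Δ = (0.1640, -1.6759).
Then the next iterate is (p, q)₁ = (2.6640, 1.3241).

(2.6640, 1.3241)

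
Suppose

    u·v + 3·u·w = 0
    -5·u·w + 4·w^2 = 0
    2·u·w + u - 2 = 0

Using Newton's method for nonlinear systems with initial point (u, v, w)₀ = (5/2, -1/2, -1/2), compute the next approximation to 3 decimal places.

(2.240, 0.092, -0.100)

At (5/2, -1/2, -1/2): F = (-5.000, 7.250, -2.000).
Jacobian J = [[v + 3·w, u, 3·u], [-5·w, 0, -5·u + 8·w], [2·w + 1, 0, 2·u]].
At the point, J = [[-2.000, 2.500, 7.500], [2.500, 0.000, -16.500], [0.000, 0.000, 5.000]] (det J = -31.250).
Solving J·Δ = −F gives Δ = (-0.260, 0.592, 0.400).
Then the next iterate is (u, v, w)₁ = (2.240, 0.092, -0.100).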